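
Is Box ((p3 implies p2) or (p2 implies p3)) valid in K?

Valid in K

Tableau for the negation not Box ((p3 implies p2) or (p2 implies p3)):
1. not Box ((p3 implies p2) or (p2 implies p3)), w0
2. not ((p3 implies p2) or (p2 implies p3)), w1   [neg-Box-rule on 1: fresh world w1, w0Rw1]
3. not (p3 implies p2), w1   [neg-or-rule on 2]
4. not (p2 implies p3), w1   [neg-or-rule on 2]
5. p3, w1   [neg-implies-rule on 3]
6. not p2, w1   [neg-implies-rule on 3]
7. p2, w1   [neg-implies-rule on 4]
8. not p3, w1   [neg-implies-rule on 4]
Accessibility: w0Rw1
Branch closes: p2 and not p2 both at w1.
Every branch of the negation's tableau closes; the branch above is one of them.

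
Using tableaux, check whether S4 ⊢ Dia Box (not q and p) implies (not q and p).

Invalid (countermodel exists)

Tableau for the negation not (Dia Box (not q and p) implies (not q and p)):
1. not (Dia Box (not q and p) implies (not q and p)), u
2. Dia Box (not q and p), u   [neg-implies-rule on 1]
3. not (not q and p), u   [neg-implies-rule on 1]
4. not p, u   [neg-and-rule on 3 (branches; this branch)]
5. Box (not q and p), v   [Dia-rule on 2: fresh world v, uRv]
6. not q and p, v   [Box-rule on 5 via vRv]
7. not q, v   [and-rule on 6]
8. p, v   [and-rule on 6]
Accessibility: uRu, uRv, vRv
The negation has an open branch (countermodel exists).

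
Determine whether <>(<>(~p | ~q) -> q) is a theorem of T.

No, not valid

Tableau for the negation ~<>(<>(~p | ~q) -> q):
1. ~<>(<>(~p | ~q) -> q), w0
2. ~(<>(~p | ~q) -> q), w0
3. <>(~p | ~q), w0
4. ~q, w0
5. ~p | ~q, w1
6. ~(<>(~p | ~q) -> q), w1
7. <>(~p | ~q), w1
8. ~q, w1
9. ~p | ~q, w2
10. ~q, w2
Accessibility: w0Rw0, w0Rw1, w1Rw1, w1Rw2, w2Rw2
The negation has an open branch (countermodel exists).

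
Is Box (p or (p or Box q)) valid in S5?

Tableau for the negation not Box (p or (p or Box q)):
1. not Box (p or (p or Box q)), w0
2. not (p or (p or Box q)), w1
3. not p, w1
4. not (p or Box q), w1
5. not Box q, w1
6. not q, w2
Accessibility: w0Rw0, w0Rw1, w0Rw2, w1Rw0, w1Rw1, w1Rw2, w2Rw0, w2Rw1, w2Rw2
The negation has an open branch (countermodel exists).

Invalid (countermodel exists)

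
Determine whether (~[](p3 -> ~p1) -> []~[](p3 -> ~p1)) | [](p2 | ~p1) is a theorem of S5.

Yes, valid

Tableau for the negation ~((~[](p3 -> ~p1) -> []~[](p3 -> ~p1)) | [](p2 | ~p1)):
1. ~((~[](p3 -> ~p1) -> []~[](p3 -> ~p1)) | [](p2 | ~p1)), 0
2. ~(~[](p3 -> ~p1) -> []~[](p3 -> ~p1)), 0
3. ~[](p2 | ~p1), 0
4. ~[](p3 -> ~p1), 0
5. ~[]~[](p3 -> ~p1), 0
6. ~(p2 | ~p1), 1
7. ~p2, 1
8. p1, 1
9. ~(p3 -> ~p1), 2
10. p3, 2
11. p1, 2
12. [](p3 -> ~p1), 3
13. p3 -> ~p1, 0
14. p3 -> ~p1, 1
15. p3 -> ~p1, 2
16. p3 -> ~p1, 3
17. ~p1, 0
18. ~p3, 1
19. ~p1, 2
Accessibility: 0R0, 0R1, 0R2, 0R3, 1R0, 1R1, 1R2, 1R3, 2R0, 2R1, 2R2, 2R3, 3R0, 3R1, 3R2, 3R3
Branch closes: p1 and ~p1 both at 2.
Every branch of the negation's tableau closes; the branch above is one of them.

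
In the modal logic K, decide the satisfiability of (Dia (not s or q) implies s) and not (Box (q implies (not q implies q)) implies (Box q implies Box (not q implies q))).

No, unsatisfiable

1. (Dia (not s or q) implies s) and not (Box (q implies (not q implies q)) implies (Box q implies Box (not q implies q))), 0
2. Dia (not s or q) implies s, 0   [and-rule on 1]
3. not (Box (q implies (not q implies q)) implies (Box q implies Box (not q implies q))), 0   [and-rule on 1]
4. Box (q implies (not q implies q)), 0   [neg-implies-rule on 3]
5. not (Box q implies Box (not q implies q)), 0   [neg-implies-rule on 3]
6. Box q, 0   [neg-implies-rule on 5]
7. not Box (not q implies q), 0   [neg-implies-rule on 5]
8. s, 0   [implies-rule on 2 (branches; this branch)]
9. not (not q implies q), 1   [neg-Box-rule on 7: fresh world 1, 0R1]
10. not q, 1   [neg-implies-rule on 9]
11. q implies (not q implies q), 1   [Box-rule on 4 via 0R1]
12. q, 1   [Box-rule on 6 via 0R1]
Accessibility: 0R1
Branch closes: q and not q both at 1.
(One branch shown.) All branches close.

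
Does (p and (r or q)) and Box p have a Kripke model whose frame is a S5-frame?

Satisfiable

1. (p and (r or q)) and Box p, u
2. p and (r or q), u   [and-rule on 1]
3. Box p, u   [and-rule on 1]
4. p, u   [and-rule on 2]
5. r or q, u   [and-rule on 2]
6. q, u   [or-rule on 5 (branches; this branch)]
Accessibility: uRu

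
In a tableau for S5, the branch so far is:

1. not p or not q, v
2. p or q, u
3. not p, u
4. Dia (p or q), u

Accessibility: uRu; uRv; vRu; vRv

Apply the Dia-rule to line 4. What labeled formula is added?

a fresh world w with uRw, and p or q at w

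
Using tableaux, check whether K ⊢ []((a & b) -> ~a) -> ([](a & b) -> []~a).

Tableau for the negation ~([]((a & b) -> ~a) -> ([](a & b) -> []~a)):
1. ~([]((a & b) -> ~a) -> ([](a & b) -> []~a)), 0
2. []((a & b) -> ~a), 0
3. ~([](a & b) -> []~a), 0
4. [](a & b), 0
5. ~[]~a, 0
6. a, 1
7. (a & b) -> ~a, 1
8. a & b, 1
9. b, 1
10. ~(a & b), 1
11. ~b, 1
Accessibility: 0R1
Branch closes: b and ~b both at 1.
All branches of the negation close; one closing branch shown above.

Yes, valid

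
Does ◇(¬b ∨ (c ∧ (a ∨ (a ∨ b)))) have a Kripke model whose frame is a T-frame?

Satisfiable

1. ◇(¬b ∨ (c ∧ (a ∨ (a ∨ b)))), w0
2. ¬b ∨ (c ∧ (a ∨ (a ∨ b))), w1
3. c ∧ (a ∨ (a ∨ b)), w1
4. c, w1
5. a ∨ (a ∨ b), w1
6. a ∨ b, w1
7. b, w1
Accessibility: w0Rw0, w0Rw1, w1Rw1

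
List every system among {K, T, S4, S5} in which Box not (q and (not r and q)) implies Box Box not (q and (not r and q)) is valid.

T-tableau for the negation not (Box not (q and (not r and q)) implies Box Box not (q and (not r and q))):
1. not (Box not (q and (not r and q)) implies Box Box not (q and (not r and q))), w0
2. Box not (q and (not r and q)), w0
3. not Box Box not (q and (not r and q)), w0
4. not (q and (not r and q)), w0
5. not (not r and q), w0
6. not q, w0
7. not Box not (q and (not r and q)), w1
8. not (q and (not r and q)), w1
9. not (not r and q), w1
10. not q, w1
11. q and (not r and q), w2
12. q, w2
13. not r and q, w2
14. not r, w2
Accessibility: w0Rw0, w0Rw1, w1Rw1, w1Rw2, w2Rw2
Complete open branch: countermodel on a T-frame, so not valid in T, nor in K (the same frame is also a K-frame).
S4-tableau for the negation not (Box not (q and (not r and q)) implies Box Box not (q and (not r and q))):
1. not (Box not (q and (not r and q)) implies Box Box not (q and (not r and q))), w0
2. Box not (q and (not r and q)), w0
3. not Box Box not (q and (not r and q)), w0
4. not (q and (not r and q)), w0
5. not (not r and q), w0
6. not q, w0
7. not Box not (q and (not r and q)), w1
8. not (q and (not r and q)), w1
9. not (not r and q), w1
10. not q, w1
11. q and (not r and q), w2
12. q, w2
13. not r and q, w2
14. not r, w2
15. not (q and (not r and q)), w2
16. not (not r and q), w2
17. not q, w2
Accessibility: w0Rw0, w0Rw1, w0Rw2, w1Rw1, w1Rw2, w2Rw2
Branch closes: q and not q both at w2.
Every branch closes (one shown): valid in S4, hence also in S5 (every theorem of S4 is a theorem of S5).

S4, S5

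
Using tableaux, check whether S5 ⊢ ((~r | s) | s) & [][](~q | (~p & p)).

Not valid

Tableau for the negation ~(((~r | s) | s) & [][](~q | (~p & p))):
1. ~(((~r | s) | s) & [][](~q | (~p & p))), u
2. ~[][](~q | (~p & p)), u   [~&-rule on 1 (branches; this branch)]
3. ~[](~q | (~p & p)), v   [~[]-rule on 2: fresh world v, uRv]
4. ~(~q | (~p & p)), w   [~[]-rule on 3: fresh world w, vRw]
5. q, w   [~|-rule on 4]
6. ~(~p & p), w   [~|-rule on 4]
7. ~p, w   [~&-rule on 6 (branches; this branch)]
Accessibility: uRu, uRv, uRw, vRu, vRv, vRw, wRu, wRv, wRw
The negation has an open branch (countermodel exists).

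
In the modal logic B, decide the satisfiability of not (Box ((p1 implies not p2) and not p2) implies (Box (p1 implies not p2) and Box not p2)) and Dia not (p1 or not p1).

Unsatisfiable (every branch closes)

1. not (Box ((p1 implies not p2) and not p2) implies (Box (p1 implies not p2) and Box not p2)) and Dia not (p1 or not p1), u
2. not (Box ((p1 implies not p2) and not p2) implies (Box (p1 implies not p2) and Box not p2)), u
3. Dia not (p1 or not p1), u
4. Box ((p1 implies not p2) and not p2), u
5. not (Box (p1 implies not p2) and Box not p2), u
6. (p1 implies not p2) and not p2, u
7. p1 implies not p2, u
8. not p2, u
9. not Box not p2, u
10. not (p1 or not p1), v
11. not p1, v
12. p1, v
Accessibility: uRu, uRv, vRu, vRv
Branch closes: p1 and not p1 both at v.
Every branch closes; the branch above is one of them.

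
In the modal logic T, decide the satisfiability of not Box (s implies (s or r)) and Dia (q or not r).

1. not Box (s implies (s or r)) and Dia (q or not r), u
2. not Box (s implies (s or r)), u   [and-rule on 1]
3. Dia (q or not r), u   [and-rule on 1]
4. not (s implies (s or r)), v   [neg-Box-rule on 2: fresh world v, uRv]
5. s, v   [neg-implies-rule on 4]
6. not (s or r), v   [neg-implies-rule on 4]
7. not s, v   [neg-or-rule on 6]
8. not r, v   [neg-or-rule on 6]
Accessibility: uRu, uRv, vRv
Branch closes: s and not s both at v.
(One branch shown.) All branches close.

No, unsatisfiable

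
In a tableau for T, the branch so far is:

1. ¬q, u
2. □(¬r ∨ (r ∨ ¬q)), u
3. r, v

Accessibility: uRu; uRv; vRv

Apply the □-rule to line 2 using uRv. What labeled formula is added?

¬r ∨ (r ∨ ¬q), v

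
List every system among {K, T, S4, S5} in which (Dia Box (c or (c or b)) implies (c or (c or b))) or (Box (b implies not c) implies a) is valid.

S5

S4-tableau for the negation not ((Dia Box (c or (c or b)) implies (c or (c or b))) or (Box (b implies not c) implies a)):
1. not ((Dia Box (c or (c or b)) implies (c or (c or b))) or (Box (b implies not c) implies a)), w0
2. not (Dia Box (c or (c or b)) implies (c or (c or b))), w0
3. not (Box (b implies not c) implies a), w0
4. Dia Box (c or (c or b)), w0
5. not (c or (c or b)), w0
6. Box (b implies not c), w0
7. not a, w0
8. not c, w0
9. not (c or b), w0
10. not b, w0
11. b implies not c, w0
12. Box (c or (c or b)), w1
13. b implies not c, w1
14. c or (c or b), w1
15. not c, w1
16. c or b, w1
17. b, w1
Accessibility: w0Rw0, w0Rw1, w1Rw1
Complete open branch: countermodel on an S4-frame, so not valid in S4, nor in K, T (the same frame is also a K-frame and a T-frame).
S5-tableau for the negation not ((Dia Box (c or (c or b)) implies (c or (c or b))) or (Box (b implies not c) implies a)):
1. not ((Dia Box (c or (c or b)) implies (c or (c or b))) or (Box (b implies not c) implies a)), w0
2. not (Dia Box (c or (c or b)) implies (c or (c or b))), w0
3. not (Box (b implies not c) implies a), w0
4. Dia Box (c or (c or b)), w0
5. not (c or (c or b)), w0
6. Box (b implies not c), w0
7. not a, w0
8. not c, w0
9. not (c or b), w0
10. not b, w0
11. b implies not c, w0
12. Box (c or (c or b)), w1
13. b implies not c, w1
14. c or (c or b), w0
15. c or (c or b), w1
16. not c, w1
17. c or b, w0
18. c or b, w1
19. b, w0
Accessibility: w0Rw0, w0Rw1, w1Rw0, w1Rw1
Branch closes: b and not b both at w0.
Every branch closes (one shown): valid in S5.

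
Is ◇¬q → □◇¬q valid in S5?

Tableau for the negation ¬(◇¬q → □◇¬q):
1. ¬(◇¬q → □◇¬q), 0
2. ◇¬q, 0
3. ¬□◇¬q, 0
4. ¬q, 1
5. ¬◇¬q, 2
6. q, 0
7. q, 1
Accessibility: 0R0, 0R1, 0R2, 1R0, 1R1, 1R2, 2R0, 2R1, 2R2
Branch closes: q and ¬q both at 1.
All branches of the negation close; one closing branch shown above.

Yes, valid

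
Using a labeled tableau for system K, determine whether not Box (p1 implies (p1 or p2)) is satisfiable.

1. not Box (p1 implies (p1 or p2)), u
2. not (p1 implies (p1 or p2)), v   [neg-Box-rule on 1: fresh world v, uRv]
3. p1, v   [neg-implies-rule on 2]
4. not (p1 or p2), v   [neg-implies-rule on 2]
5. not p1, v   [neg-or-rule on 4]
6. not p2, v   [neg-or-rule on 4]
Accessibility: uRv
Branch closes: p1 and not p1 both at v.
Every branch closes; the branch above is one of them.

No, unsatisfiable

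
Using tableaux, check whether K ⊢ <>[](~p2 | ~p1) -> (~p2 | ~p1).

Invalid (countermodel exists)

Tableau for the negation ~(<>[](~p2 | ~p1) -> (~p2 | ~p1)):
1. ~(<>[](~p2 | ~p1) -> (~p2 | ~p1)), u
2. <>[](~p2 | ~p1), u
3. ~(~p2 | ~p1), u
4. p2, u
5. p1, u
6. [](~p2 | ~p1), v
Accessibility: uRv
The negation has an open branch (countermodel exists).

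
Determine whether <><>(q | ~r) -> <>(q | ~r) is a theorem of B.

Tableau for the negation ~(<><>(q | ~r) -> <>(q | ~r)):
1. ~(<><>(q | ~r) -> <>(q | ~r)), 0
2. <><>(q | ~r), 0   [~->-rule on 1]
3. ~<>(q | ~r), 0   [~->-rule on 1]
4. ~(q | ~r), 0   [~<>-rule on 3 via 0R0]
5. ~q, 0   [~|-rule on 4]
6. r, 0   [~|-rule on 4]
7. <>(q | ~r), 1   [<>-rule on 2: fresh world 1, 0R1]
8. ~(q | ~r), 1   [~<>-rule on 3 via 0R1]
9. ~q, 1   [~|-rule on 8]
10. r, 1   [~|-rule on 8]
11. q | ~r, 2   [<>-rule on 7: fresh world 2, 1R2]
12. ~r, 2   [|-rule on 11 (branches; this branch)]
Accessibility: 0R0, 0R1, 1R0, 1R1, 1R2, 2R1, 2R2
The negation has an open branch (countermodel exists).

No, not valid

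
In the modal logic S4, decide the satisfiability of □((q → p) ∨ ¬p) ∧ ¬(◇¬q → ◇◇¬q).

1. □((q → p) ∨ ¬p) ∧ ¬(◇¬q → ◇◇¬q), w0
2. □((q → p) ∨ ¬p), w0   [∧-rule on 1]
3. ¬(◇¬q → ◇◇¬q), w0   [∧-rule on 1]
4. ◇¬q, w0   [¬→-rule on 3]
5. ¬◇◇¬q, w0   [¬→-rule on 3]
6. (q → p) ∨ ¬p, w0   [□-rule on 2 via w0Rw0]
7. ¬◇¬q, w0   [¬◇-rule on 5 via w0Rw0]
8. q, w0   [¬◇-rule on 7 via w0Rw0]
9. q → p, w0   [∨-rule on 6 (branches; this branch)]
10. p, w0   [→-rule on 9 (branches; this branch)]
11. ¬q, w1   [◇-rule on 4: fresh world w1, w0Rw1]
12. (q → p) ∨ ¬p, w1   [□-rule on 2 via w0Rw1]
13. ¬◇¬q, w1   [¬◇-rule on 5 via w0Rw1]
14. q, w1   [¬◇-rule on 7 via w0Rw1]
Accessibility: w0Rw0, w0Rw1, w1Rw1
Branch closes: q and ¬q both at w1.
Every branch closes; the branch above is one of them.

Unsatisfiable (every branch closes)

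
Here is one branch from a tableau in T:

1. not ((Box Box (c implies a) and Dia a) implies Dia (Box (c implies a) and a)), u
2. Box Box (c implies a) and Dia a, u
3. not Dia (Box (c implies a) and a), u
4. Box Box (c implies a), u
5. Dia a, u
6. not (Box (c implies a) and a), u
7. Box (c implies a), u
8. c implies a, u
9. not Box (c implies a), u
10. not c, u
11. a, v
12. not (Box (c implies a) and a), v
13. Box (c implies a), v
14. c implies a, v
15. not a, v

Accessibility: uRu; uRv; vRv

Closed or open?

Yes, closed

Both a and not a appear at v.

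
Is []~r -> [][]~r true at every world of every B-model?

No, not valid

Tableau for the negation ~([]~r -> [][]~r):
1. ~([]~r -> [][]~r), w0
2. []~r, w0   [~->-rule on 1]
3. ~[][]~r, w0   [~->-rule on 1]
4. ~r, w0   [[]-rule on 2 via w0Rw0]
5. ~[]~r, w1   [~[]-rule on 3: fresh world w1, w0Rw1]
6. ~r, w1   [[]-rule on 2 via w0Rw1]
7. r, w2   [~[]-rule on 5: fresh world w2, w1Rw2]
Accessibility: w0Rw0, w0Rw1, w1Rw0, w1Rw1, w1Rw2, w2Rw1, w2Rw2
The negation has an open branch (countermodel exists).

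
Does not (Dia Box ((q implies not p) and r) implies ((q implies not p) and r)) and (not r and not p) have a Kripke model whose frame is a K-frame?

Satisfiable

1. not (Dia Box ((q implies not p) and r) implies ((q implies not p) and r)) and (not r and not p), w0
2. not (Dia Box ((q implies not p) and r) implies ((q implies not p) and r)), w0
3. not r and not p, w0
4. Dia Box ((q implies not p) and r), w0
5. not ((q implies not p) and r), w0
6. not r, w0
7. not p, w0
8. Box ((q implies not p) and r), w1
Accessibility: w0Rw1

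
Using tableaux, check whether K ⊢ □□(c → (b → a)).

Tableau for the negation ¬□□(c → (b → a)):
1. ¬□□(c → (b → a)), u
2. ¬□(c → (b → a)), v
3. ¬(c → (b → a)), w
4. c, w
5. ¬(b → a), w
6. b, w
7. ¬a, w
Accessibility: uRv, vRw
The negation has an open branch (countermodel exists).

Not valid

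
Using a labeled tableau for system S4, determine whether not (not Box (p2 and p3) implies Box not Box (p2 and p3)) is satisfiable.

Satisfiable

1. not (not Box (p2 and p3) implies Box not Box (p2 and p3)), w0
2. not Box (p2 and p3), w0   [neg-implies-rule on 1]
3. not Box not Box (p2 and p3), w0   [neg-implies-rule on 1]
4. not (p2 and p3), w1   [neg-Box-rule on 2: fresh world w1, w0Rw1]
5. not p3, w1   [neg-and-rule on 4 (branches; this branch)]
6. Box (p2 and p3), w2   [neg-Box-rule on 3: fresh world w2, w0Rw2]
7. p2 and p3, w2   [Box-rule on 6 via w2Rw2]
8. p2, w2   [and-rule on 7]
9. p3, w2   [and-rule on 7]
Accessibility: w0Rw0, w0Rw1, w0Rw2, w1Rw1, w2Rw2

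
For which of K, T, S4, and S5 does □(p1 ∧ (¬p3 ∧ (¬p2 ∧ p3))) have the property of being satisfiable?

K-tableau for the formula:
1. □(p1 ∧ (¬p3 ∧ (¬p2 ∧ p3))), 0
Complete open branch: satisfiable in K.
T-tableau for the formula:
1. □(p1 ∧ (¬p3 ∧ (¬p2 ∧ p3))), 0
2. p1 ∧ (¬p3 ∧ (¬p2 ∧ p3)), 0   [□-rule on 1 via 0R0]
3. p1, 0   [∧-rule on 2]
4. ¬p3 ∧ (¬p2 ∧ p3), 0   [∧-rule on 2]
5. ¬p3, 0   [∧-rule on 4]
6. ¬p2 ∧ p3, 0   [∧-rule on 4]
7. ¬p2, 0   [∧-rule on 6]
8. p3, 0   [∧-rule on 6]
Accessibility: 0R0
Branch closes: p3 and ¬p3 both at 0.
Every branch closes (one shown): unsatisfiable in T, hence also in S4, S5 (every S4/S5-frame is a T-frame).

K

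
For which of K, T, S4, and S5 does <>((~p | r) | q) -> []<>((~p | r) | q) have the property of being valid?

S5

S4-tableau for the negation ~(<>((~p | r) | q) -> []<>((~p | r) | q)):
1. ~(<>((~p | r) | q) -> []<>((~p | r) | q)), 0
2. <>((~p | r) | q), 0
3. ~[]<>((~p | r) | q), 0
4. (~p | r) | q, 1
5. q, 1
6. ~<>((~p | r) | q), 2
7. ~((~p | r) | q), 2
8. ~(~p | r), 2
9. ~q, 2
10. p, 2
11. ~r, 2
Accessibility: 0R0, 0R1, 0R2, 1R1, 2R2
Complete open branch: countermodel on an S4-frame, so not valid in S4, nor in K, T (the same frame is also a K-frame and a T-frame).
S5-tableau for the negation ~(<>((~p | r) | q) -> []<>((~p | r) | q)):
1. ~(<>((~p | r) | q) -> []<>((~p | r) | q)), 0
2. <>((~p | r) | q), 0
3. ~[]<>((~p | r) | q), 0
4. (~p | r) | q, 1
5. ~p | r, 1
6. r, 1
7. ~<>((~p | r) | q), 2
8. ~((~p | r) | q), 0
9. ~(~p | r), 0
10. ~q, 0
11. p, 0
12. ~r, 0
13. ~((~p | r) | q), 1
14. ~(~p | r), 1
15. ~q, 1
16. p, 1
17. ~r, 1
Accessibility: 0R0, 0R1, 0R2, 1R0, 1R1, 1R2, 2R0, 2R1, 2R2
Branch closes: r and ~r both at 1.
Every branch closes (one shown): valid in S5.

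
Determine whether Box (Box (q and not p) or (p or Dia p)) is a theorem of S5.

Tableau for the negation not Box (Box (q and not p) or (p or Dia p)):
1. not Box (Box (q and not p) or (p or Dia p)), 0
2. not (Box (q and not p) or (p or Dia p)), 1
3. not Box (q and not p), 1
4. not (p or Dia p), 1
5. not p, 1
6. not Dia p, 1
7. not p, 0
8. not (q and not p), 2
9. not p, 2
10. not q, 2
Accessibility: 0R0, 0R1, 0R2, 1R0, 1R1, 1R2, 2R0, 2R1, 2R2
The negation has an open branch (countermodel exists).

No, not valid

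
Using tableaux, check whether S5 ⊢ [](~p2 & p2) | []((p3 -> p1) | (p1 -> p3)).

Valid in S5

Tableau for the negation ~([](~p2 & p2) | []((p3 -> p1) | (p1 -> p3))):
1. ~([](~p2 & p2) | []((p3 -> p1) | (p1 -> p3))), w0
2. ~[](~p2 & p2), w0
3. ~[]((p3 -> p1) | (p1 -> p3)), w0
4. ~(~p2 & p2), w1
5. ~p2, w1
6. ~((p3 -> p1) | (p1 -> p3)), w2
7. ~(p3 -> p1), w2
8. ~(p1 -> p3), w2
9. p3, w2
10. ~p1, w2
11. p1, w2
12. ~p3, w2
Accessibility: w0Rw0, w0Rw1, w0Rw2, w1Rw0, w1Rw1, w1Rw2, w2Rw0, w2Rw1, w2Rw2
Branch closes: p1 and ~p1 both at w2.
All branches of the negation close; one closing branch shown above.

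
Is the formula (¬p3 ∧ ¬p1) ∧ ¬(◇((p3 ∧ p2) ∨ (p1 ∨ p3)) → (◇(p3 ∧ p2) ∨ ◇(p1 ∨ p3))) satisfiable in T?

1. (¬p3 ∧ ¬p1) ∧ ¬(◇((p3 ∧ p2) ∨ (p1 ∨ p3)) → (◇(p3 ∧ p2) ∨ ◇(p1 ∨ p3))), 0
2. ¬p3 ∧ ¬p1, 0   [∧-rule on 1]
3. ¬(◇((p3 ∧ p2) ∨ (p1 ∨ p3)) → (◇(p3 ∧ p2) ∨ ◇(p1 ∨ p3))), 0   [∧-rule on 1]
4. ¬p3, 0   [∧-rule on 2]
5. ¬p1, 0   [∧-rule on 2]
6. ◇((p3 ∧ p2) ∨ (p1 ∨ p3)), 0   [¬→-rule on 3]
7. ¬(◇(p3 ∧ p2) ∨ ◇(p1 ∨ p3)), 0   [¬→-rule on 3]
8. ¬◇(p3 ∧ p2), 0   [¬∨-rule on 7]
9. ¬◇(p1 ∨ p3), 0   [¬∨-rule on 7]
10. ¬(p3 ∧ p2), 0   [¬◇-rule on 8 via 0R0]
11. ¬(p1 ∨ p3), 0   [¬◇-rule on 9 via 0R0]
12. ¬p2, 0   [¬∧-rule on 10 (branches; this branch)]
13. (p3 ∧ p2) ∨ (p1 ∨ p3), 1   [◇-rule on 6: fresh world 1, 0R1]
14. ¬(p3 ∧ p2), 1   [¬◇-rule on 8 via 0R1]
15. ¬(p1 ∨ p3), 1   [¬◇-rule on 9 via 0R1]
16. ¬p1, 1   [¬∨-rule on 15]
17. ¬p3, 1   [¬∨-rule on 15]
18. p1 ∨ p3, 1   [∨-rule on 13 (branches; this branch)]
19. ¬p2, 1   [¬∧-rule on 14 (branches; this branch)]
20. p3, 1   [∨-rule on 18 (branches; this branch)]
Accessibility: 0R0, 0R1, 1R1
Branch closes: p3 and ¬p3 both at 1.
(One branch shown.) All branches close.

Unsatisfiable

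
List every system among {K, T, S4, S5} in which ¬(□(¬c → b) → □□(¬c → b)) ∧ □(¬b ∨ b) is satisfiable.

S4-tableau for the formula:
1. ¬(□(¬c → b) → □□(¬c → b)) ∧ □(¬b ∨ b), u
2. ¬(□(¬c → b) → □□(¬c → b)), u
3. □(¬b ∨ b), u
4. □(¬c → b), u
5. ¬□□(¬c → b), u
6. ¬b ∨ b, u
7. ¬c → b, u
8. b, u
9. ¬□(¬c → b), v
10. ¬b ∨ b, v
11. ¬c → b, v
12. b, v
13. ¬(¬c → b), w
14. ¬c, w
15. ¬b, w
16. ¬b ∨ b, w
17. ¬c → b, w
18. b, w
Accessibility: uRu, uRv, uRw, vRv, vRw, wRw
Branch closes: b and ¬b both at w.
Every branch closes (one shown): unsatisfiable in S4, hence also in S5 (every S5-frame is an S4-frame).
T-tableau for the formula:
1. ¬(□(¬c → b) → □□(¬c → b)) ∧ □(¬b ∨ b), u
2. ¬(□(¬c → b) → □□(¬c → b)), u
3. □(¬b ∨ b), u
4. □(¬c → b), u
5. ¬□□(¬c → b), u
6. ¬b ∨ b, u
7. ¬c → b, u
8. b, u
9. ¬□(¬c → b), v
10. ¬b ∨ b, v
11. ¬c → b, v
12. b, v
13. ¬(¬c → b), w
14. ¬c, w
15. ¬b, w
Accessibility: uRu, uRv, vRv, vRw, wRw
Complete open branch: satisfiable in T, hence also in K (this T-model is also a K-model).

K, T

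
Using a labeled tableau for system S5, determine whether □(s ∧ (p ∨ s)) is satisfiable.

1. □(s ∧ (p ∨ s)), w0
2. s ∧ (p ∨ s), w0   [□-rule on 1 via w0Rw0]
3. s, w0   [∧-rule on 2]
4. p ∨ s, w0   [∧-rule on 2]
Accessibility: w0Rw0

Satisfiable (open branch found)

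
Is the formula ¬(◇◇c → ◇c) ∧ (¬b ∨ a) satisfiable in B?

Yes, satisfiable

1. ¬(◇◇c → ◇c) ∧ (¬b ∨ a), w0
2. ¬(◇◇c → ◇c), w0
3. ¬b ∨ a, w0
4. ◇◇c, w0
5. ¬◇c, w0
6. ¬c, w0
7. a, w0
8. ◇c, w1
9. ¬c, w1
10. c, w2
Accessibility: w0Rw0, w0Rw1, w1Rw0, w1Rw1, w1Rw2, w2Rw1, w2Rw2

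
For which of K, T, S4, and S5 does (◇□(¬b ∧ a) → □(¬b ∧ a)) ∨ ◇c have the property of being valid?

S5-tableau for the negation ¬((◇□(¬b ∧ a) → □(¬b ∧ a)) ∨ ◇c):
1. ¬((◇□(¬b ∧ a) → □(¬b ∧ a)) ∨ ◇c), 0
2. ¬(◇□(¬b ∧ a) → □(¬b ∧ a)), 0   [¬∨-rule on 1]
3. ¬◇c, 0   [¬∨-rule on 1]
4. ◇□(¬b ∧ a), 0   [¬→-rule on 2]
5. ¬□(¬b ∧ a), 0   [¬→-rule on 2]
6. ¬c, 0   [¬◇-rule on 3 via 0R0]
7. □(¬b ∧ a), 1   [◇-rule on 4: fresh world 1, 0R1]
8. ¬c, 1   [¬◇-rule on 3 via 0R1]
9. ¬b ∧ a, 0   [□-rule on 7 via 1R0]
10. ¬b, 0   [∧-rule on 9]
11. a, 0   [∧-rule on 9]
12. ¬b ∧ a, 1   [□-rule on 7 via 1R1]
13. ¬b, 1   [∧-rule on 12]
14. a, 1   [∧-rule on 12]
15. ¬(¬b ∧ a), 2   [¬□-rule on 5: fresh world 2, 0R2]
16. ¬c, 2   [¬◇-rule on 3 via 0R2]
17. ¬b ∧ a, 2   [□-rule on 7 via 1R2]
18. ¬b, 2   [∧-rule on 17]
19. a, 2   [∧-rule on 17]
20. ¬a, 2   [¬∧-rule on 15 (branches; this branch)]
Accessibility: 0R0, 0R1, 0R2, 1R0, 1R1, 1R2, 2R0, 2R1, 2R2
Branch closes: a and ¬a both at 2.
Every branch closes (one shown): valid in S5.
S4-tableau for the negation ¬((◇□(¬b ∧ a) → □(¬b ∧ a)) ∨ ◇c):
1. ¬((◇□(¬b ∧ a) → □(¬b ∧ a)) ∨ ◇c), 0
2. ¬(◇□(¬b ∧ a) → □(¬b ∧ a)), 0   [¬∨-rule on 1]
3. ¬◇c, 0   [¬∨-rule on 1]
4. ◇□(¬b ∧ a), 0   [¬→-rule on 2]
5. ¬□(¬b ∧ a), 0   [¬→-rule on 2]
6. ¬c, 0   [¬◇-rule on 3 via 0R0]
7. □(¬b ∧ a), 1   [◇-rule on 4: fresh world 1, 0R1]
8. ¬c, 1   [¬◇-rule on 3 via 0R1]
9. ¬b ∧ a, 1   [□-rule on 7 via 1R1]
10. ¬b, 1   [∧-rule on 9]
11. a, 1   [∧-rule on 9]
12. ¬(¬b ∧ a), 2   [¬□-rule on 5: fresh world 2, 0R2]
13. ¬c, 2   [¬◇-rule on 3 via 0R2]
14. ¬a, 2   [¬∧-rule on 12 (branches; this branch)]
Accessibility: 0R0, 0R1, 0R2, 1R1, 2R2
Complete open branch: countermodel on an S4-frame, so not valid in S4, nor in K, T (the same frame is also a K-frame and a T-frame).

S5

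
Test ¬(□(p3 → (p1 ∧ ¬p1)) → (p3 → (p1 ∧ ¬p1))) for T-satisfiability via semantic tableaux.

1. ¬(□(p3 → (p1 ∧ ¬p1)) → (p3 → (p1 ∧ ¬p1))), 0
2. □(p3 → (p1 ∧ ¬p1)), 0   [¬→-rule on 1]
3. ¬(p3 → (p1 ∧ ¬p1)), 0   [¬→-rule on 1]
4. p3, 0   [¬→-rule on 3]
5. ¬(p1 ∧ ¬p1), 0   [¬→-rule on 3]
6. p3 → (p1 ∧ ¬p1), 0   [□-rule on 2 via 0R0]
7. p1, 0   [¬∧-rule on 5 (branches; this branch)]
8. p1 ∧ ¬p1, 0   [→-rule on 6 (branches; this branch)]
9. ¬p1, 0   [∧-rule on 8]
Accessibility: 0R0
Branch closes: p1 and ¬p1 both at 0.
All branches of the tableau close; one closing branch shown above.

No, unsatisfiable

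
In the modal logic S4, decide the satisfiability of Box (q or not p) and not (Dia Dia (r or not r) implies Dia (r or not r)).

1. Box (q or not p) and not (Dia Dia (r or not r) implies Dia (r or not r)), 0
2. Box (q or not p), 0
3. not (Dia Dia (r or not r) implies Dia (r or not r)), 0
4. Dia Dia (r or not r), 0
5. not Dia (r or not r), 0
6. q or not p, 0
7. not (r or not r), 0
8. not r, 0
9. r, 0
Accessibility: 0R0
Branch closes: r and not r both at 0.
Every branch closes; the branch above is one of them.

No, unsatisfiable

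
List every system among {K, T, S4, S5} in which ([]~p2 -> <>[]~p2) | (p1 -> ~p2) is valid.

K-tableau for the negation ~(([]~p2 -> <>[]~p2) | (p1 -> ~p2)):
1. ~(([]~p2 -> <>[]~p2) | (p1 -> ~p2)), w0
2. ~([]~p2 -> <>[]~p2), w0
3. ~(p1 -> ~p2), w0
4. []~p2, w0
5. ~<>[]~p2, w0
6. p1, w0
7. p2, w0
Complete open branch: countermodel on a K-frame, so not valid in K.
T-tableau for the negation ~(([]~p2 -> <>[]~p2) | (p1 -> ~p2)):
1. ~(([]~p2 -> <>[]~p2) | (p1 -> ~p2)), w0
2. ~([]~p2 -> <>[]~p2), w0
3. ~(p1 -> ~p2), w0
4. []~p2, w0
5. ~<>[]~p2, w0
6. p1, w0
7. p2, w0
8. ~p2, w0
Accessibility: w0Rw0
Branch closes: p2 and ~p2 both at w0.
Every branch closes (one shown): valid in T, hence also in S4, S5 (every theorem of T is a theorem of S4 and S5).

T, S4, S5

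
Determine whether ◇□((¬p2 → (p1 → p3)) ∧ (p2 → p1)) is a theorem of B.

Tableau for the negation ¬◇□((¬p2 → (p1 → p3)) ∧ (p2 → p1)):
1. ¬◇□((¬p2 → (p1 → p3)) ∧ (p2 → p1)), 0
2. ¬□((¬p2 → (p1 → p3)) ∧ (p2 → p1)), 0
3. ¬((¬p2 → (p1 → p3)) ∧ (p2 → p1)), 1
4. ¬□((¬p2 → (p1 → p3)) ∧ (p2 → p1)), 1
5. ¬(p2 → p1), 1
6. p2, 1
7. ¬p1, 1
8. ¬((¬p2 → (p1 → p3)) ∧ (p2 → p1)), 2
9. ¬(p2 → p1), 2
10. p2, 2
11. ¬p1, 2
Accessibility: 0R0, 0R1, 1R0, 1R1, 1R2, 2R1, 2R2
The negation has an open branch (countermodel exists).

Not valid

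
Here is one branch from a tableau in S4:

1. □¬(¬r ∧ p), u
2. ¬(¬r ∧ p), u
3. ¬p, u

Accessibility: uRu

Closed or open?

No world carries both an atom and its negation.

No, open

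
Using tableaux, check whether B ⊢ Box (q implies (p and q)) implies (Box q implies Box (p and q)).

Tableau for the negation not (Box (q implies (p and q)) implies (Box q implies Box (p and q))):
1. not (Box (q implies (p and q)) implies (Box q implies Box (p and q))), 0
2. Box (q implies (p and q)), 0
3. not (Box q implies Box (p and q)), 0
4. Box q, 0
5. not Box (p and q), 0
6. q implies (p and q), 0
7. q, 0
8. p and q, 0
9. p, 0
10. not (p and q), 1
11. q implies (p and q), 1
12. q, 1
13. not p, 1
14. p and q, 1
15. p, 1
Accessibility: 0R0, 0R1, 1R0, 1R1
Branch closes: p and not p both at 1.
Every branch of the negation's tableau closes; the branch above is one of them.

Yes, valid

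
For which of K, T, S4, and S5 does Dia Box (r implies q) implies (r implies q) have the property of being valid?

S5

S4-tableau for the negation not (Dia Box (r implies q) implies (r implies q)):
1. not (Dia Box (r implies q) implies (r implies q)), u
2. Dia Box (r implies q), u
3. not (r implies q), u
4. r, u
5. not q, u
6. Box (r implies q), v
7. r implies q, v
8. q, v
Accessibility: uRu, uRv, vRv
Complete open branch: countermodel on an S4-frame, so not valid in S4, nor in K, T (the same frame is also a K-frame and a T-frame).
S5-tableau for the negation not (Dia Box (r implies q) implies (r implies q)):
1. not (Dia Box (r implies q) implies (r implies q)), u
2. Dia Box (r implies q), u
3. not (r implies q), u
4. r, u
5. not q, u
6. Box (r implies q), v
7. r implies q, u
8. r implies q, v
9. q, u
Accessibility: uRu, uRv, vRu, vRv
Branch closes: q and not q both at u.
Every branch closes (one shown): valid in S5.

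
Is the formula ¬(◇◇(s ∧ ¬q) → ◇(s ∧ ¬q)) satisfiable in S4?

Unsatisfiable (every branch closes)

1. ¬(◇◇(s ∧ ¬q) → ◇(s ∧ ¬q)), 0
2. ◇◇(s ∧ ¬q), 0   [¬→-rule on 1]
3. ¬◇(s ∧ ¬q), 0   [¬→-rule on 1]
4. ¬(s ∧ ¬q), 0   [¬◇-rule on 3 via 0R0]
5. q, 0   [¬∧-rule on 4 (branches; this branch)]
6. ◇(s ∧ ¬q), 1   [◇-rule on 2: fresh world 1, 0R1]
7. ¬(s ∧ ¬q), 1   [¬◇-rule on 3 via 0R1]
8. q, 1   [¬∧-rule on 7 (branches; this branch)]
9. s ∧ ¬q, 2   [◇-rule on 6: fresh world 2, 1R2]
10. s, 2   [∧-rule on 9]
11. ¬q, 2   [∧-rule on 9]
12. ¬(s ∧ ¬q), 2   [¬◇-rule on 3 via 0R2]
13. q, 2   [¬∧-rule on 12 (branches; this branch)]
Accessibility: 0R0, 0R1, 0R2, 1R1, 1R2, 2R2
Branch closes: q and ¬q both at 2.
(One branch shown.) All branches close.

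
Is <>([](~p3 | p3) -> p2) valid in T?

No, not valid

Tableau for the negation ~<>([](~p3 | p3) -> p2):
1. ~<>([](~p3 | p3) -> p2), 0
2. ~([](~p3 | p3) -> p2), 0   [~<>-rule on 1 via 0R0]
3. [](~p3 | p3), 0   [~->-rule on 2]
4. ~p2, 0   [~->-rule on 2]
5. ~p3 | p3, 0   [[]-rule on 3 via 0R0]
6. p3, 0   [|-rule on 5 (branches; this branch)]
Accessibility: 0R0
The negation has an open branch (countermodel exists).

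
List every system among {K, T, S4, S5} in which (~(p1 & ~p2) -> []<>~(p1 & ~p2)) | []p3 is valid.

S4-tableau for the negation ~((~(p1 & ~p2) -> []<>~(p1 & ~p2)) | []p3):
1. ~((~(p1 & ~p2) -> []<>~(p1 & ~p2)) | []p3), u
2. ~(~(p1 & ~p2) -> []<>~(p1 & ~p2)), u   [~|-rule on 1]
3. ~[]p3, u   [~|-rule on 1]
4. ~(p1 & ~p2), u   [~->-rule on 2]
5. ~[]<>~(p1 & ~p2), u   [~->-rule on 2]
6. p2, u   [~&-rule on 4 (branches; this branch)]
7. ~p3, v   [~[]-rule on 3: fresh world v, uRv]
8. ~<>~(p1 & ~p2), w   [~[]-rule on 5: fresh world w, uRw]
9. p1 & ~p2, w   [~<>-rule on 8 via wRw]
10. p1, w   [&-rule on 9]
11. ~p2, w   [&-rule on 9]
Accessibility: uRu, uRv, uRw, vRv, wRw
Complete open branch: countermodel on an S4-frame, so not valid in S4, nor in K, T (the same frame is also a K-frame and a T-frame).
S5-tableau for the negation ~((~(p1 & ~p2) -> []<>~(p1 & ~p2)) | []p3):
1. ~((~(p1 & ~p2) -> []<>~(p1 & ~p2)) | []p3), u
2. ~(~(p1 & ~p2) -> []<>~(p1 & ~p2)), u   [~|-rule on 1]
3. ~[]p3, u   [~|-rule on 1]
4. ~(p1 & ~p2), u   [~->-rule on 2]
5. ~[]<>~(p1 & ~p2), u   [~->-rule on 2]
6. p2, u   [~&-rule on 4 (branches; this branch)]
7. ~p3, v   [~[]-rule on 3: fresh world v, uRv]
8. ~<>~(p1 & ~p2), w   [~[]-rule on 5: fresh world w, uRw]
9. p1 & ~p2, u   [~<>-rule on 8 via wRu]
10. p1, u   [&-rule on 9]
11. ~p2, u   [&-rule on 9]
Accessibility: uRu, uRv, uRw, vRu, vRv, vRw, wRu, wRv, wRw
Branch closes: p2 and ~p2 both at u.
Every branch closes (one shown): valid in S5.

S5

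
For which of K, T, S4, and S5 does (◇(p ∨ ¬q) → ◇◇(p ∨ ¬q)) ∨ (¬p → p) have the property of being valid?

T, S4, S5

K-tableau for the negation ¬((◇(p ∨ ¬q) → ◇◇(p ∨ ¬q)) ∨ (¬p → p)):
1. ¬((◇(p ∨ ¬q) → ◇◇(p ∨ ¬q)) ∨ (¬p → p)), w0
2. ¬(◇(p ∨ ¬q) → ◇◇(p ∨ ¬q)), w0   [¬∨-rule on 1]
3. ¬(¬p → p), w0   [¬∨-rule on 1]
4. ◇(p ∨ ¬q), w0   [¬→-rule on 2]
5. ¬◇◇(p ∨ ¬q), w0   [¬→-rule on 2]
6. ¬p, w0   [¬→-rule on 3]
7. p ∨ ¬q, w1   [◇-rule on 4: fresh world w1, w0Rw1]
8. ¬◇(p ∨ ¬q), w1   [¬◇-rule on 5 via w0Rw1]
9. ¬q, w1   [∨-rule on 7 (branches; this branch)]
Accessibility: w0Rw1
Complete open branch: countermodel on a K-frame, so not valid in K.
T-tableau for the negation ¬((◇(p ∨ ¬q) → ◇◇(p ∨ ¬q)) ∨ (¬p → p)):
1. ¬((◇(p ∨ ¬q) → ◇◇(p ∨ ¬q)) ∨ (¬p → p)), w0
2. ¬(◇(p ∨ ¬q) → ◇◇(p ∨ ¬q)), w0   [¬∨-rule on 1]
3. ¬(¬p → p), w0   [¬∨-rule on 1]
4. ◇(p ∨ ¬q), w0   [¬→-rule on 2]
5. ¬◇◇(p ∨ ¬q), w0   [¬→-rule on 2]
6. ¬p, w0   [¬→-rule on 3]
7. ¬◇(p ∨ ¬q), w0   [¬◇-rule on 5 via w0Rw0]
8. ¬(p ∨ ¬q), w0   [¬◇-rule on 7 via w0Rw0]
9. q, w0   [¬∨-rule on 8]
10. p ∨ ¬q, w1   [◇-rule on 4: fresh world w1, w0Rw1]
11. ¬◇(p ∨ ¬q), w1   [¬◇-rule on 5 via w0Rw1]
12. ¬(p ∨ ¬q), w1   [¬◇-rule on 7 via w0Rw1]
13. ¬p, w1   [¬∨-rule on 12]
14. q, w1   [¬∨-rule on 12]
15. ¬q, w1   [∨-rule on 10 (branches; this branch)]
Accessibility: w0Rw0, w0Rw1, w1Rw1
Branch closes: q and ¬q both at w1.
Every branch closes (one shown): valid in T, hence also in S4, S5 (every theorem of T is a theorem of S4 and S5).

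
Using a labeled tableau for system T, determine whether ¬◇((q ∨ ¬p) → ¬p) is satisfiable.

Yes, satisfiable

1. ¬◇((q ∨ ¬p) → ¬p), u
2. ¬((q ∨ ¬p) → ¬p), u   [¬◇-rule on 1 via uRu]
3. q ∨ ¬p, u   [¬→-rule on 2]
4. p, u   [¬→-rule on 2]
5. q, u   [∨-rule on 3 (branches; this branch)]
Accessibility: uRu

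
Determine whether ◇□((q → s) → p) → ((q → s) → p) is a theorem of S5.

Tableau for the negation ¬(◇□((q → s) → p) → ((q → s) → p)):
1. ¬(◇□((q → s) → p) → ((q → s) → p)), w0
2. ◇□((q → s) → p), w0   [¬→-rule on 1]
3. ¬((q → s) → p), w0   [¬→-rule on 1]
4. q → s, w0   [¬→-rule on 3]
5. ¬p, w0   [¬→-rule on 3]
6. s, w0   [→-rule on 4 (branches; this branch)]
7. □((q → s) → p), w1   [◇-rule on 2: fresh world w1, w0Rw1]
8. (q → s) → p, w0   [□-rule on 7 via w1Rw0]
9. (q → s) → p, w1   [□-rule on 7 via w1Rw1]
10. ¬(q → s), w0   [→-rule on 8 (branches; this branch)]
11. q, w0   [¬→-rule on 10]
12. ¬s, w0   [¬→-rule on 10]
Accessibility: w0Rw0, w0Rw1, w1Rw0, w1Rw1
Branch closes: s and ¬s both at w0.
Every branch of the negation's tableau closes; the branch above is one of them.

Yes, valid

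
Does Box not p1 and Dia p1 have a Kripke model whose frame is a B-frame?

1. Box not p1 and Dia p1, 0
2. Box not p1, 0
3. Dia p1, 0
4. not p1, 0
5. p1, 1
6. not p1, 1
Accessibility: 0R0, 0R1, 1R0, 1R1
Branch closes: p1 and not p1 both at 1.
Every branch closes; the branch above is one of them.

No, unsatisfiable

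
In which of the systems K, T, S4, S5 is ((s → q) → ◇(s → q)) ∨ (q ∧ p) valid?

T, S4, S5

T-tableau for the negation ¬(((s → q) → ◇(s → q)) ∨ (q ∧ p)):
1. ¬(((s → q) → ◇(s → q)) ∨ (q ∧ p)), u
2. ¬((s → q) → ◇(s → q)), u
3. ¬(q ∧ p), u
4. s → q, u
5. ¬◇(s → q), u
6. ¬(s → q), u
7. s, u
8. ¬q, u
9. ¬p, u
10. q, u
Accessibility: uRu
Branch closes: q and ¬q both at u.
Every branch closes (one shown): valid in T, hence also in S4, S5 (every theorem of T is a theorem of S4 and S5).
K-tableau for the negation ¬(((s → q) → ◇(s → q)) ∨ (q ∧ p)):
1. ¬(((s → q) → ◇(s → q)) ∨ (q ∧ p)), u
2. ¬((s → q) → ◇(s → q)), u
3. ¬(q ∧ p), u
4. s → q, u
5. ¬◇(s → q), u
6. ¬p, u
7. q, u
Complete open branch: countermodel on a K-frame, so not valid in K.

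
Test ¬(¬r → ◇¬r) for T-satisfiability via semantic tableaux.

Unsatisfiable

1. ¬(¬r → ◇¬r), u
2. ¬r, u
3. ¬◇¬r, u
4. r, u
Accessibility: uRu
Branch closes: r and ¬r both at u.
(One branch shown.) All branches close.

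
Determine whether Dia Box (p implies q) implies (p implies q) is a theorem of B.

Valid in B

Tableau for the negation not (Dia Box (p implies q) implies (p implies q)):
1. not (Dia Box (p implies q) implies (p implies q)), w0
2. Dia Box (p implies q), w0
3. not (p implies q), w0
4. p, w0
5. not q, w0
6. Box (p implies q), w1
7. p implies q, w0
8. p implies q, w1
9. q, w0
Accessibility: w0Rw0, w0Rw1, w1Rw0, w1Rw1
Branch closes: q and not q both at w0.
All branches of the negation close; one closing branch shown above.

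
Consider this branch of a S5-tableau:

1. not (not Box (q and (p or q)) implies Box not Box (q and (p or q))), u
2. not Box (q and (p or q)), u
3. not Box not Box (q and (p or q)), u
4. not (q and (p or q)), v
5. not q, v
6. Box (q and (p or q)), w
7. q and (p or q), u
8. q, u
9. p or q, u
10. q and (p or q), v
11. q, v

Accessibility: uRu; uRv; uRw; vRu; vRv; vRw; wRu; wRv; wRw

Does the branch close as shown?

Yes, closed

Both q and not q appear at v.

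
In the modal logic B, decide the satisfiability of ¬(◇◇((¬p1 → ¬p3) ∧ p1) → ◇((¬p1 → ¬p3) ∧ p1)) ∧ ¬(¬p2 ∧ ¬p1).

Yes, satisfiable

1. ¬(◇◇((¬p1 → ¬p3) ∧ p1) → ◇((¬p1 → ¬p3) ∧ p1)) ∧ ¬(¬p2 ∧ ¬p1), w0
2. ¬(◇◇((¬p1 → ¬p3) ∧ p1) → ◇((¬p1 → ¬p3) ∧ p1)), w0
3. ¬(¬p2 ∧ ¬p1), w0
4. ◇◇((¬p1 → ¬p3) ∧ p1), w0
5. ¬◇((¬p1 → ¬p3) ∧ p1), w0
6. ¬((¬p1 → ¬p3) ∧ p1), w0
7. p2, w0
8. ¬p1, w0
9. ◇((¬p1 → ¬p3) ∧ p1), w1
10. ¬((¬p1 → ¬p3) ∧ p1), w1
11. ¬p1, w1
12. (¬p1 → ¬p3) ∧ p1, w2
13. ¬p1 → ¬p3, w2
14. p1, w2
15. ¬p3, w2
Accessibility: w0Rw0, w0Rw1, w1Rw0, w1Rw1, w1Rw2, w2Rw1, w2Rw2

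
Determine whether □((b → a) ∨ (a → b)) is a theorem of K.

Yes, valid

Tableau for the negation ¬□((b → a) ∨ (a → b)):
1. ¬□((b → a) ∨ (a → b)), u
2. ¬((b → a) ∨ (a → b)), v
3. ¬(b → a), v
4. ¬(a → b), v
5. b, v
6. ¬a, v
7. a, v
8. ¬b, v
Accessibility: uRv
Branch closes: a and ¬a both at v.
Every branch of the negation's tableau closes; the branch above is one of them.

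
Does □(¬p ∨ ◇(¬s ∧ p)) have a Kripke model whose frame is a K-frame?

Yes, satisfiable

1. □(¬p ∨ ◇(¬s ∧ p)), 0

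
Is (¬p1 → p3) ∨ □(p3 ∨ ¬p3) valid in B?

Tableau for the negation ¬((¬p1 → p3) ∨ □(p3 ∨ ¬p3)):
1. ¬((¬p1 → p3) ∨ □(p3 ∨ ¬p3)), u
2. ¬(¬p1 → p3), u
3. ¬□(p3 ∨ ¬p3), u
4. ¬p1, u
5. ¬p3, u
6. ¬(p3 ∨ ¬p3), v
7. ¬p3, v
8. p3, v
Accessibility: uRu, uRv, vRu, vRv
Branch closes: p3 and ¬p3 both at v.
Every branch of the negation's tableau closes; the branch above is one of them.

Valid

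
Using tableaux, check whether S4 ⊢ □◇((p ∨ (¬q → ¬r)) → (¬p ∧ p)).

Tableau for the negation ¬□◇((p ∨ (¬q → ¬r)) → (¬p ∧ p)):
1. ¬□◇((p ∨ (¬q → ¬r)) → (¬p ∧ p)), u
2. ¬◇((p ∨ (¬q → ¬r)) → (¬p ∧ p)), v
3. ¬((p ∨ (¬q → ¬r)) → (¬p ∧ p)), v
4. p ∨ (¬q → ¬r), v
5. ¬(¬p ∧ p), v
6. ¬q → ¬r, v
7. ¬p, v
8. ¬r, v
Accessibility: uRu, uRv, vRv
The negation has an open branch (countermodel exists).

Invalid (countermodel exists)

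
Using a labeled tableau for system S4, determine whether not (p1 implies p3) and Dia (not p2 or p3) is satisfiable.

1. not (p1 implies p3) and Dia (not p2 or p3), u
2. not (p1 implies p3), u
3. Dia (not p2 or p3), u
4. p1, u
5. not p3, u
6. not p2 or p3, v
7. p3, v
Accessibility: uRu, uRv, vRv

Satisfiable (open branch found)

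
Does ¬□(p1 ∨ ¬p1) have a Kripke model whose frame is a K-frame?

No, unsatisfiable

1. ¬□(p1 ∨ ¬p1), u
2. ¬(p1 ∨ ¬p1), v   [¬□-rule on 1: fresh world v, uRv]
3. ¬p1, v   [¬∨-rule on 2]
4. p1, v   [¬∨-rule on 2]
Accessibility: uRv
Branch closes: p1 and ¬p1 both at v.
Every branch closes; the branch above is one of them.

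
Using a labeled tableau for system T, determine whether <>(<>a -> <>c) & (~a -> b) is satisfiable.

Satisfiable (open branch found)

1. <>(<>a -> <>c) & (~a -> b), w0
2. <>(<>a -> <>c), w0
3. ~a -> b, w0
4. b, w0
5. <>a -> <>c, w1
6. <>c, w1
7. c, w2
Accessibility: w0Rw0, w0Rw1, w1Rw1, w1Rw2, w2Rw2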